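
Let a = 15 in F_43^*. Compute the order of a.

The order of 15 must divide p − 1 = 42 = 2 · 3 · 7.
Divisors: 1, 2, 3, 6, 7, 14, 21, 42.
Check each in increasing order: 15^1 ≡ 15;  15^2 ≡ 10;  15^3 ≡ 21;  15^6 ≡ 11;  15^7 ≡ 36;  15^14 ≡ 6;  15^21 ≡ 1.
Smallest exponent giving 1 is 21.

21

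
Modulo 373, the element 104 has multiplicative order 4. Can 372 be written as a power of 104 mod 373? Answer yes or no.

372 ∈ ⟨104⟩ iff 372^4 ≡ 1 (mod 373), since |⟨104⟩| = 4.
372^4 mod 373 = 1.
Since 1 = 1, 372 lies in the subgroup.

yes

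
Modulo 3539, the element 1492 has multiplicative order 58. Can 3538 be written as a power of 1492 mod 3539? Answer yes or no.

3538 ∈ ⟨1492⟩ iff 3538^58 ≡ 1 (mod 3539), since |⟨1492⟩| = 58.
3538^58 mod 3539 = 1.
Since 1 = 1, 3538 lies in the subgroup.

yes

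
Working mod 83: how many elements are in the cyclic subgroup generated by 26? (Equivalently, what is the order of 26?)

41

The order of 26 must divide p − 1 = 82 = 2 · 41.
Divisors: 1, 2, 41, 82.
Check each in increasing order: 26^1 ≡ 26;  26^2 ≡ 12;  26^41 ≡ 1.
Smallest exponent giving 1 is 41.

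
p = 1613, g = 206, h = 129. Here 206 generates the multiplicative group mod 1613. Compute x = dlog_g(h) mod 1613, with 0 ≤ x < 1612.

Baby-step giant-step with m = ceil(sqrt(1612)) = 41.
Baby table (206^j mod 1613 for j=0..40):
  0:1  1:206  2:498  3:969  4:1215  5:275  6:195  7:1458
  8:330  9:234  10:1427  11:396  12:926  13:422  14:1443  15:466
  16:829  17:1409  18:1527  19:27  20:723  21:542  22:355  23:545
  24:973  25:426  26:654  27:845  28:1479  29:1430  30:1014  31:807
  32:103  33:249  34:1291  35:1414  36:944  37:904  38:729  39:165
  40:117
Giant step factor: 206^(-41) ≡ 555 (mod 1613).
Scan 129·555^i mod 1613 for i = 0, 1, …:
  i=0: 129   i=1: 623   i=2: 583   i=3: 965
  i=4: 59   i=5: 485   i=6: 1417   i=7: 904
Match at i=7, j=37: x = 7·41 + 37 = 324.

324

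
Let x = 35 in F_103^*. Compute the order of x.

102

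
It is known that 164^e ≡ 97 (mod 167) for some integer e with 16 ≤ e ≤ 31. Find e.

Compute 164^16 mod 167 = 133, then multiply by 164 repeatedly:
  164^16=133  164^17=102  164^18=28  164^19=83  164^20=85
  164^21=79  164^22=97
Found 97 at exponent 22.

22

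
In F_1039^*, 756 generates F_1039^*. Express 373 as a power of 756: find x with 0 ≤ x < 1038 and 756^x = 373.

Baby-step giant-step with m = ceil(sqrt(1038)) = 33.
Baby table (756^j mod 1039 for j=0..32):
  0:1  1:756  2:86  3:598  4:123  5:517  6:188  7:824
  8:583  9:212  10:266  11:569  12:18  13:101  14:509  15:374
  16:136  17:994  18:267  19:286  20:104  21:699  22:632  23:891
  24:324  25:779  26:850  27:498  28:370  29:229  30:650  31:992
  32:833
Giant step factor: 756^(-33) ≡ 319 (mod 1039).
Scan 373·319^i mod 1039 for i = 0, 1, …:
  i=0: 373   i=1: 541   i=2: 105   i=3: 247
  i=4: 868   i=5: 518   i=6: 41   i=7: 611
  i=8: 616   i=9: 133     …   i=16: 307
  i=17: 267
Match at i=17, j=18: x = 17·33 + 18 = 579.

579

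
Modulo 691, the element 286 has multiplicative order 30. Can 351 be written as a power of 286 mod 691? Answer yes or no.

no

351 ∈ ⟨286⟩ iff 351^30 ≡ 1 (mod 691), since |⟨286⟩| = 30.
351^30 mod 691 = 670.
Since 670 ≠ 1, 351 does not lie in the subgroup.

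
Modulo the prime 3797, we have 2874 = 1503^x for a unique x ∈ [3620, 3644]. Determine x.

3635

Compute 1503^3620 mod 3797 = 2639, then multiply by 1503 repeatedly:
  1503^3620=2639  1503^3621=2349  1503^3622=3134  1503^3623=2122  1503^3624=3683
  1503^3625=3320  1503^3626=702  1503^3627=3337  1503^3628=3471  1503^3629=3632
  1503^3630=2607  1503^3631=3614  1503^3632=2132  1503^3633=3525  1503^3634=1260
  1503^3635=2874
Found 2874 at exponent 3635.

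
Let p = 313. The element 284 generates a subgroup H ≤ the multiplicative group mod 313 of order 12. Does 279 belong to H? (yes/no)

no

⟨284⟩ has order 12; its elements mod 313 are {1, 25, 29, 54, 98, 99, 214, 215, 259, 284, 288, 312}.
279 is not in this set.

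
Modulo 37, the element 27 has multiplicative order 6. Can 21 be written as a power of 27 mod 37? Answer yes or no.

no

⟨27⟩ has order 6; its elements mod 37 are {1, 10, 11, 26, 27, 36}.
21 is not in this set.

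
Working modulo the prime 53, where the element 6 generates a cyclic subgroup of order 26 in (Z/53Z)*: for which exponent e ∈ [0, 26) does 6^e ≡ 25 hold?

11

Successive powers of 6 modulo 53:
  6^0=1  6^1=6  6^2=36  6^3=4  6^4=24  6^5=38
  6^6=16  6^7=43  6^8=46  6^9=11  6^10=13  6^11=25
So 6^11 ≡ 25 (mod 53), giving e = 11.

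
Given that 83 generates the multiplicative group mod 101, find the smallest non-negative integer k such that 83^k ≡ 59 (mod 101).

Baby-step giant-step with m = ceil(sqrt(100)) = 10.
Baby table (83^j mod 101 for j=0..9):
  0:1  1:83  2:21  3:26  4:37  5:41  6:70  7:53
  8:56  9:2
Giant step factor: 83^(-10) ≡ 14 (mod 101).
Scan 59·14^i mod 101 for i = 0, 1, …:
  i=0: 59   i=1: 18   i=2: 50   i=3: 94
  i=4: 3   i=5: 42   i=6: 83
Match at i=6, j=1: k = 6·10 + 1 = 61.

61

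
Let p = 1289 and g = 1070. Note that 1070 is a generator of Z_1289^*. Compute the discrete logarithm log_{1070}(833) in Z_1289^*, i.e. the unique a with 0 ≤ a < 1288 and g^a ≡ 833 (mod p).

37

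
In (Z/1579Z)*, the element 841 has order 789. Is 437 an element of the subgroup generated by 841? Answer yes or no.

yes

437 ∈ ⟨841⟩ iff 437^789 ≡ 1 (mod 1579), since |⟨841⟩| = 789.
437^789 mod 1579 = 1.
Since 1 = 1, 437 lies in the subgroup.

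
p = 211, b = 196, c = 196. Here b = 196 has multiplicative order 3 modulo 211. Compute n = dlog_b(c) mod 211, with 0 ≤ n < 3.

1

Successive powers of 196 modulo 211:
  196^0=1  196^1=196
So 196^1 ≡ 196 (mod 211), giving n = 1.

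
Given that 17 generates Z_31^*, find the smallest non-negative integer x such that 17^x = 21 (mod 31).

17

Successive powers of 17 modulo 31:
  17^0=1  17^1=17  17^2=10  17^3=15  17^4=7  17^5=26
  17^6=8  17^7=12  17^8=18  17^9=27  17^10=25  17^11=22
  17^12=2  17^13=3  17^14=20  17^15=30  17^16=14  17^17=21
So 17^17 ≡ 21 (mod 31), giving x = 17.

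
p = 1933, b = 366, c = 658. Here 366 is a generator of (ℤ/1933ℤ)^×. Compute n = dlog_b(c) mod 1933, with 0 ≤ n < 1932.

Baby-step giant-step with m = ceil(sqrt(1932)) = 44.
Baby table (366^j mod 1933 for j=0..43):
  0:1  1:366  2:579  3:1217  4:832  5:1031  6:411  7:1585
  8:210  9:1473  10:1744  11:414  12:750  13:14  14:1258  15:374
  16:1574  17:50  18:903  19:1888  20:927  21:1007  22:1292  23:1220
  24:1930  25:835  26:196  27:215  28:1370  29:773  30:700  31:1044
  32:1303  33:1380  34:567  35:691  36:1616  37:1891  38:92  39:811
  40:1077  41:1783  42:1157  43:135
Giant step factor: 366^(-44) ≡ 522 (mod 1933).
Scan 658·522^i mod 1933 for i = 0, 1, …:
  i=0: 658   i=1: 1335   i=2: 990   i=3: 669
  i=4: 1278   i=5: 231   i=6: 736   i=7: 1458
  i=8: 1407   i=9: 1847   i=10: 1500   i=11: 135
Match at i=11, j=43: n = 11·44 + 43 = 527.

527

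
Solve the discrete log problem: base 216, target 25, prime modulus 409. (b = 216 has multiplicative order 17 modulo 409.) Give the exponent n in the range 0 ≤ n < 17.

9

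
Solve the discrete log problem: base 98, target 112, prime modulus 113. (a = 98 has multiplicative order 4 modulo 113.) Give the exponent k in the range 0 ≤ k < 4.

2

Successive powers of 98 modulo 113:
  98^0=1  98^1=98  98^2=112
So 98^2 ≡ 112 (mod 113), giving k = 2.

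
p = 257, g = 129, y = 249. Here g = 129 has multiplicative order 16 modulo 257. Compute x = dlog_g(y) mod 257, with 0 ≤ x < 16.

Successive powers of 129 modulo 257:
  129^0=1  129^1=129  129^2=193  129^3=225  129^4=241  129^5=249
So 129^5 ≡ 249 (mod 257), giving x = 5.

5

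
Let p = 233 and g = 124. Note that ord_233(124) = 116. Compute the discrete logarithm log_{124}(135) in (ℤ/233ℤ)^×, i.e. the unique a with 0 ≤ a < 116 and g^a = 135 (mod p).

24

Baby-step giant-step with m = ceil(sqrt(116)) = 11.
Baby table (124^j mod 233 for j=0..10):
  0:1  1:124  2:231  3:218  4:4  5:30  6:225  7:173
  8:16  9:120  10:201
Giant step factor: 124^(-11) ≡ 133 (mod 233).
Scan 135·133^i mod 233 for i = 0, 1, …:
  i=0: 135   i=1: 14   i=2: 231
Match at i=2, j=2: a = 2·11 + 2 = 24.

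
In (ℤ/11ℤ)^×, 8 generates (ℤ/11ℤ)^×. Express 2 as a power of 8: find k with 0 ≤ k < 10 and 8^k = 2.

7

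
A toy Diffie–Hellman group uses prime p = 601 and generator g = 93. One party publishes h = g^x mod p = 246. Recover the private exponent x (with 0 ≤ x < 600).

465

Baby-step giant-step with m = ceil(sqrt(600)) = 25.
Baby table (93^j mod 601 for j=0..24):
  0:1  1:93  2:235  3:219  4:534  5:380  6:482  7:352
  8:282  9:383  10:160  11:456  12:338  13:182  14:98  15:99
  16:192  17:427  18:45  19:579  20:358  21:239  22:591  23:272
  24:54
Giant step factor: 93^(-25) ≡ 132 (mod 601).
Scan 246·132^i mod 601 for i = 0, 1, …:
  i=0: 246   i=1: 18   i=2: 573   i=3: 511
  i=4: 140   i=5: 450   i=6: 502   i=7: 154
  i=8: 495   i=9: 432     …   i=17: 151
  i=18: 99
Match at i=18, j=15: x = 18·25 + 15 = 465.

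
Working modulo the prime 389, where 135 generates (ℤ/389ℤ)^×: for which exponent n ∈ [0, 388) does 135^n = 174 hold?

179

Baby-step giant-step with m = ceil(sqrt(388)) = 20.
Baby table (135^j mod 389 for j=0..19):
  0:1  1:135  2:331  3:339  4:252  5:177  6:166  7:237
  8:97  9:258  10:209  11:207  12:326  13:53  14:153  15:38
  16:73  17:130  18:45  19:240
Giant step factor: 135^(-20) ≡ 210 (mod 389).
Scan 174·210^i mod 389 for i = 0, 1, …:
  i=0: 174   i=1: 363   i=2: 375   i=3: 172
  i=4: 332   i=5: 89   i=6: 18   i=7: 279
  i=8: 240
Match at i=8, j=19: n = 8·20 + 19 = 179.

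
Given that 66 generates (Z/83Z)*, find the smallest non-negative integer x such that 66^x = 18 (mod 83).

37

Baby-step giant-step with m = ceil(sqrt(82)) = 10.
Baby table (66^j mod 83 for j=0..9):
  0:1  1:66  2:40  3:67  4:23  5:24  6:7  7:47
  8:31  9:54
Giant step factor: 66^(-10) ≡ 33 (mod 83).
Scan 18·33^i mod 83 for i = 0, 1, …:
  i=0: 18   i=1: 13   i=2: 14   i=3: 47
Match at i=3, j=7: x = 3·10 + 7 = 37.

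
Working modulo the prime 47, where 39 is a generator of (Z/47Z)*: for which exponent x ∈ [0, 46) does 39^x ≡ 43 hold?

Baby-step giant-step with m = ceil(sqrt(46)) = 7.
Baby table (39^j mod 47 for j=0..6):
  0:1  1:39  2:17  3:5  4:7  5:38  6:25
Giant step factor: 39^(-7) ≡ 43 (mod 47).
Scan 43·43^i mod 47 for i = 0, 1, …:
  i=0: 43   i=1: 16   i=2: 30   i=3: 21
  i=4: 10   i=5: 7
Match at i=5, j=4: x = 5·7 + 4 = 39.

39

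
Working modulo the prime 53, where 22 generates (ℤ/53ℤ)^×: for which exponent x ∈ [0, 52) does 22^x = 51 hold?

41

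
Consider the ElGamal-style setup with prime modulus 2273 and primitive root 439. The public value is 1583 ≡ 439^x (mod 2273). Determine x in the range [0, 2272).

335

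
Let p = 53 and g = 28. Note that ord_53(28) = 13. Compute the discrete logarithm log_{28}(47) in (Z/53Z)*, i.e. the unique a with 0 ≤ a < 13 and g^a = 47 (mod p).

6

Successive powers of 28 modulo 53:
  28^0=1  28^1=28  28^2=42  28^3=10  28^4=15  28^5=49
  28^6=47
So 28^6 ≡ 47 (mod 53), giving a = 6.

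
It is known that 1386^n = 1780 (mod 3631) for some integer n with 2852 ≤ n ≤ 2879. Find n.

2876

Compute 1386^2852 mod 3631 = 965, then multiply by 1386 repeatedly:
  1386^2852=965  1386^2853=1282  1386^2854=1293  1386^2855=2015  1386^2856=551
  1386^2857=1176  1386^2858=3248  1386^2859=2919  1386^2860=800  1386^2861=1345
  1386^2862=1467  1386^2863=3533  1386^2864=2150  1386^2865=2480  1386^2866=2354
  1386^2867=2006  1386^2868=2601  1386^2869=3034  1386^2870=426  1386^2871=2214
  1386^2872=409  1386^2873=438  1386^2874=691  1386^2875=2773  1386^2876=1780
Found 1780 at exponent 2876.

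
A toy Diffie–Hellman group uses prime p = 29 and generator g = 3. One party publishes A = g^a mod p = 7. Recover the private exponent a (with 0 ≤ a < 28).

Successive powers of 3 modulo 29:
  3^0=1  3^1=3  3^2=9  3^3=27  3^4=23  3^5=11
  3^6=4  3^7=12  3^8=7
So 3^8 ≡ 7 (mod 29), giving a = 8.

8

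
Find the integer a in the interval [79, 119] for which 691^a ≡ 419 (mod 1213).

Compute 691^79 mod 1213 = 821, then multiply by 691 repeatedly:
  691^79=821  691^80=840  691^81=626  691^82=738  691^83=498
  691^84=839  691^85=1148  691^86=1179  691^87=766  691^88=438
  691^89=621  691^90=922  691^91=277  691^92=966  691^93=356
  691^94=970  691^95=694  691^96=419
Found 419 at exponent 96.

96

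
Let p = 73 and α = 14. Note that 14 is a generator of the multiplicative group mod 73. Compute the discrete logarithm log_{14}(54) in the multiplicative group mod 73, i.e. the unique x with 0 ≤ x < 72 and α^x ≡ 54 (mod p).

34

Baby-step giant-step with m = ceil(sqrt(72)) = 9.
Baby table (14^j mod 73 for j=0..8):
  0:1  1:14  2:50  3:43  4:18  5:33  6:24  7:44
  8:32
Giant step factor: 14^(-9) ≡ 22 (mod 73).
Scan 54·22^i mod 73 for i = 0, 1, …:
  i=0: 54   i=1: 20   i=2: 2   i=3: 44
Match at i=3, j=7: x = 3·9 + 7 = 34.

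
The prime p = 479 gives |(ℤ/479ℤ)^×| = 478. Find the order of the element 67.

478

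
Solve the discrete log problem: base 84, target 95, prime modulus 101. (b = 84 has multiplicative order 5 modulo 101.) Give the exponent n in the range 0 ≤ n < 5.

Successive powers of 84 modulo 101:
  84^0=1  84^1=84  84^2=87  84^3=36  84^4=95
So 84^4 ≡ 95 (mod 101), giving n = 4.

4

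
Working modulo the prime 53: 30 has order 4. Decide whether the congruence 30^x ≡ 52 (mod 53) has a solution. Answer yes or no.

52 ∈ ⟨30⟩ iff 52^4 ≡ 1 (mod 53), since |⟨30⟩| = 4.
52^4 mod 53 = 1.
Since 1 = 1, 52 lies in the subgroup.

yes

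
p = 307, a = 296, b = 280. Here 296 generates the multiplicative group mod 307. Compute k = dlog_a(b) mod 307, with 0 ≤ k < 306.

252

Baby-step giant-step with m = ceil(sqrt(306)) = 18.
Baby table (296^j mod 307 for j=0..17):
  0:1  1:296  2:121  3:204  4:212  5:124  6:171  7:268
  8:122  9:193  10:26  11:21  12:76  13:85  14:293  15:154
  16:148  17:214
Giant step factor: 296^(-18) ≡ 304 (mod 307).
Scan 280·304^i mod 307 for i = 0, 1, …:
  i=0: 280   i=1: 81   i=2: 64   i=3: 115
  i=4: 269   i=5: 114   i=6: 272   i=7: 105
  i=8: 299   i=9: 24     …   i=13: 102
  i=14: 1
Match at i=14, j=0: k = 14·18 + 0 = 252.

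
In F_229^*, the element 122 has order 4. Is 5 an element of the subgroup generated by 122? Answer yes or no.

no

5 ∈ ⟨122⟩ iff 5^4 ≡ 1 (mod 229), since |⟨122⟩| = 4.
5^4 mod 229 = 167.
Since 167 ≠ 1, 5 does not lie in the subgroup.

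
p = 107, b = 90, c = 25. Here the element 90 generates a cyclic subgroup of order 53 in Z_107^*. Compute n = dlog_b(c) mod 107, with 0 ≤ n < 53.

27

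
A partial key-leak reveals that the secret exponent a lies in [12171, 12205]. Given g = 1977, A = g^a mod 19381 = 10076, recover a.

12194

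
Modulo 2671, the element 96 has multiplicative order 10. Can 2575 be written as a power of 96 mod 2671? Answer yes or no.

yes

⟨96⟩ has order 10; its elements mod 2671 are {1, 96, 473, 635, 1203, 1468, 2036, 2198, 2575, 2670}.
2575 is in this set.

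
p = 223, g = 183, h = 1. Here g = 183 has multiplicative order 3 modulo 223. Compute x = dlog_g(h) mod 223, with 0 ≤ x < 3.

0

Successive powers of 183 modulo 223:
  183^0=1
So 183^0 ≡ 1 (mod 223), giving x = 0.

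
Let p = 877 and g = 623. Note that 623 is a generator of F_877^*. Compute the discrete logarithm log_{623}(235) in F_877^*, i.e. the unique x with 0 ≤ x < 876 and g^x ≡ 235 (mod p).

294

Baby-step giant-step with m = ceil(sqrt(876)) = 30.
Baby table (623^j mod 877 for j=0..29):
  0:1  1:623  2:495  3:558  4:342  5:832  6:29  7:527
  8:323  9:396  10:271  11:449  12:841  13:374  14:597  15:83
  16:843  17:743  18:710  19:322  20:650  21:653  22:768  23:499
  24:419  25:568  26:433  27:520  28:347  29:439
Giant step factor: 623^(-30) ≡ 511 (mod 877).
Scan 235·511^i mod 877 for i = 0, 1, …:
  i=0: 235   i=1: 813   i=2: 622   i=3: 368
  i=4: 370   i=5: 515   i=6: 65   i=7: 766
  i=8: 284   i=9: 419
Match at i=9, j=24: x = 9·30 + 24 = 294.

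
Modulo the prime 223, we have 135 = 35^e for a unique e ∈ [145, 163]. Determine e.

Compute 35^145 mod 223 = 22, then multiply by 35 repeatedly:
  35^145=22  35^146=101  35^147=190  35^148=183  35^149=161
  35^150=60  35^151=93  35^152=133  35^153=195  35^154=135
Found 135 at exponent 154.

154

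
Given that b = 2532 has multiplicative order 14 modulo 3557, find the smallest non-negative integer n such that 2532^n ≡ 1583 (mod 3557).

5

Successive powers of 2532 modulo 3557:
  2532^0=1  2532^1=2532  2532^2=1310  2532^3=1796  2532^4=1626  2532^5=1583
So 2532^5 ≡ 1583 (mod 3557), giving n = 5.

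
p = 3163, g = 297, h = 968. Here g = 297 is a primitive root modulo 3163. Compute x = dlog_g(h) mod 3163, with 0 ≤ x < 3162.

2759

Baby-step giant-step with m = ceil(sqrt(3162)) = 57.
Baby table (297^j mod 3163 for j=0..56):
  0:1  1:297  2:2808  3:2107  4:2668  5:1646  6:1760  7:825
  8:1474  9:1284  10:1788  11:2815  12:1023  13:183  14:580  15:1458
  16:2858  17:1142  18:733  19:2617  20:2314  21:887  22:910  23:1415
  24:2739  25:592  26:1859  27:1761  28:1122  29:1119  30:228  31:1293
  32:1298  33:2783  34:1008  35:2054  36:2742  37:1483  38:794  39:1756
  40:2800  41:2894  42:2345  43:605  44:2557  45:309  46:46  47:1010
  48:2648  49:2032  50:2534  51:2967  52:1885  53:3157  54:1381  55:2130
  56:10
Giant step factor: 297^(-57) ≡ 2868 (mod 3163).
Scan 968·2868^i mod 3163 for i = 0, 1, …:
  i=0: 968   i=1: 2273   i=2: 21   i=3: 131
  i=4: 2474   i=5: 823   i=6: 766   i=7: 1766
  i=8: 925   i=9: 2306     …   i=47: 2086
  i=48: 1415
Match at i=48, j=23: x = 48·57 + 23 = 2759.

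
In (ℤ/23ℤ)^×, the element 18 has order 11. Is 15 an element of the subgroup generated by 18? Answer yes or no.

no

⟨18⟩ has order 11; its elements mod 23 are {1, 2, 3, 4, 6, 8, 9, 12, 13, 16, 18}.
15 is not in this set.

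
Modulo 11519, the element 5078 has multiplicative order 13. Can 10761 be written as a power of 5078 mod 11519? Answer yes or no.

yes

10761 ∈ ⟨5078⟩ iff 10761^13 ≡ 1 (mod 11519), since |⟨5078⟩| = 13.
10761^13 mod 11519 = 1.
Since 1 = 1, 10761 lies in the subgroup.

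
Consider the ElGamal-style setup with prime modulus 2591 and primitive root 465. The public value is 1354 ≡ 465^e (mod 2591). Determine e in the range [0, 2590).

1654

Baby-step giant-step with m = ceil(sqrt(2590)) = 51.
Baby table (465^j mod 2591 for j=0..50):
  0:1  1:465  2:1172  3:870  4:354  5:1377  6:328  7:2242
  8:948  9:350  10:2108  11:822  12:1353  13:2123  14:24  15:796
  16:2218  17:152  18:723  19:1956  20:99  21:1988  22:2024  23:627
  24:1363  25:1591  26:1380  27:1723  28:576  29:967  30:1412  31:1057
  32:1806  33:306  34:2376  35:1074  36:1938  37:2093  38:1620  39:1910
  40:2028  41:2487  42:869  43:2480  44:205  45:2049  46:1888  47:2162
  48:22  49:2457  50:2465
Giant step factor: 465^(-51) ≡ 31 (mod 2591).
Scan 1354·31^i mod 2591 for i = 0, 1, …:
  i=0: 1354   i=1: 518   i=2: 512   i=3: 326
  i=4: 2333   i=5: 2366   i=6: 798   i=7: 1419
  i=8: 2533   i=9: 793     …   i=31: 1319
  i=32: 2024
Match at i=32, j=22: e = 32·51 + 22 = 1654.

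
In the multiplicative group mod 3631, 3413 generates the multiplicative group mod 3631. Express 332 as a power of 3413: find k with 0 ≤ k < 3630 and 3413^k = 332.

2298

Baby-step giant-step with m = ceil(sqrt(3630)) = 61.
Baby table (3413^j mod 3631 for j=0..60):
  0:1  1:3413  2:321  3:2642  4:1373  5:2059  6:1382  7:97
  8:640  9:2089  10:2104  11:2465  12:18  13:3338  14:2147  15:353
  16:2928  17:752  18:3090  19:1746  20:627  21:1292  22:1562  23:798
  24:324  25:1988  26:2336  27:2723  28:1870  29:2643  30:1155  31:2380
  32:393  33:1470  34:2699  35:3471  36:2201  37:3105  38:2107  39:1811
  40:981  41:371  42:2635  43:2899  44:3443  45:1043  46:1379  47:751
  48:3308  49:1425  50:1616  51:3550  52:3134  53:3047  54:227  55:1348
  56:247  57:619  58:3036  59:2625  60:1448
Giant step factor: 3413^(-61) ≡ 3444 (mod 3631).
Scan 332·3444^i mod 3631 for i = 0, 1, …:
  i=0: 332   i=1: 3274   i=2: 1401   i=3: 3076
  i=4: 2117   i=5: 3531   i=6: 545   i=7: 3384
  i=8: 2617   i=9: 806     …   i=36: 2930
  i=37: 371
Match at i=37, j=41: k = 37·61 + 41 = 2298.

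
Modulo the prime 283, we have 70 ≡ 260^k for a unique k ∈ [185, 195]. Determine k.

190

Compute 260^185 mod 283 = 22, then multiply by 260 repeatedly:
  260^185=22  260^186=60  260^187=35  260^188=44  260^189=120
  260^190=70
Found 70 at exponent 190.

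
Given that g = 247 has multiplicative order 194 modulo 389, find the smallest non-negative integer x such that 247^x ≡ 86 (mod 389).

111

Baby-step giant-step with m = ceil(sqrt(194)) = 14.
Baby table (247^j mod 389 for j=0..13):
  0:1  1:247  2:325  3:141  4:206  5:312  6:42  7:260
  8:35  9:87  10:94  11:267  12:208  13:28
Giant step factor: 247^(-14) ≡ 294 (mod 389).
Scan 86·294^i mod 389 for i = 0, 1, …:
  i=0: 86   i=1: 388   i=2: 95   i=3: 311
  i=4: 19   i=5: 140   i=6: 315   i=7: 28
Match at i=7, j=13: x = 7·14 + 13 = 111.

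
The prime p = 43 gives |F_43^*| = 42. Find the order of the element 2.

14

The order of 2 must divide p − 1 = 42 = 2 · 3 · 7.
Divisors: 1, 2, 3, 6, 7, 14, 21, 42.
Check each in increasing order: 2^1 ≡ 2;  2^2 ≡ 4;  2^3 ≡ 8;  2^6 ≡ 21;  2^7 ≡ 42;  2^14 ≡ 1.
Smallest exponent giving 1 is 14.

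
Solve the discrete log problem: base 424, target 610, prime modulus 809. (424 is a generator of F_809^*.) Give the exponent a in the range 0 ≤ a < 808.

630

Baby-step giant-step with m = ceil(sqrt(808)) = 29.
Baby table (424^j mod 809 for j=0..28):
  0:1  1:424  2:178  3:235  4:133  5:571  6:213  7:513
  8:700  9:706  10:14  11:273  12:65  13:54  14:244  15:713
  16:555  17:710  18:92  19:176  20:196  21:586  22:101  23:756
  24:180  25:274  26:489  27:232  28:479
Giant step factor: 424^(-29) ≡ 328 (mod 809).
Scan 610·328^i mod 809 for i = 0, 1, …:
  i=0: 610   i=1: 257   i=2: 160   i=3: 704
  i=4: 347   i=5: 556   i=6: 343   i=7: 53
  i=8: 395   i=9: 120     …   i=20: 648
  i=21: 586
Match at i=21, j=21: a = 21·29 + 21 = 630.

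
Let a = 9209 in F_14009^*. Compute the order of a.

14008

The order of 9209 must divide p − 1 = 14008 = 2^3 · 17 · 103.
Divisors: 1, 2, 4, 8, 17, 34, 68, 103, 136, 206, 412, 824, 1751, 3502, 7004, 14008.
Check each in increasing order: 9209^1 ≡ 9209;  9209^2 ≡ 9204;  9209^4 ≡ 1193;  9209^8 ≡ 8340;  9209^17 ≡ 6826;  9209^34 ≡ 342;  9209^68 ≡ 4892;  9209^103 ≡ 8086;  9209^136 ≡ 4292;  9209^206 ≡ 3393;  9209^412 ≡ 11060;  9209^824 ≡ 11021;  9209^1751 ≡ 432;  9209^3502 ≡ 4507;  9209^7004 ≡ 14008;  9209^14008 ≡ 1.
Smallest exponent giving 1 is 14008.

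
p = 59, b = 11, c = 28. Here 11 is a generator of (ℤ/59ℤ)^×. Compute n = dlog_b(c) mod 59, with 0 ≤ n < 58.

24

Successive powers of 11 modulo 59:
  11^0=1  11^1=11  11^2=3  11^3=33  11^4=9  11^5=40
  11^6=27  11^7=2  11^8=22  11^9=6  11^10=7  11^11=18
  11^12=21  11^13=54  11^14=4  11^15=44  11^16=12  11^17=14
  11^18=36  11^19=42  11^20=49  11^21=8  11^22=29  11^23=24
  11^24=28
So 11^24 ≡ 28 (mod 59), giving n = 24.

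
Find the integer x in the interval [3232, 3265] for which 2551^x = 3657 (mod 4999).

Compute 2551^3232 mod 4999 = 626, then multiply by 2551 repeatedly:
  2551^3232=626  2551^3233=2245  2551^3234=3140  2551^3235=1742  2551^3236=4730
  2551^3237=3643  2551^3238=152  2551^3239=2829  2551^3240=3222  2551^3241=966
  2551^3242=4758  2551^3243=86  2551^3244=4429  2551^3245=639  2551^3246=415
  2551^3247=3876  2551^3248=4653  2551^3249=2177  2551^3250=4637  2551^3251=1353
  2551^3252=2193  2551^3253=462  2551^3254=3797  2551^3255=3084  2551^3256=3857
  2551^3257=1175  2551^3258=3024  2551^3259=767  2551^3260=2008  2551^3261=3432
  2551^3262=1783  2551^3263=4342  2551^3264=3657
Found 3657 at exponent 3264.

3264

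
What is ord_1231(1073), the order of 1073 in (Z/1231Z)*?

615

The order of 1073 must divide p − 1 = 1230 = 2 · 3 · 5 · 41.
Divisors: 1, 2, 3, 5, 6, 10, 15, 30, 41, 82, 123, 205, 246, 410, 615, 1230.
Check each in increasing order: 1073^1 ≡ 1073;  1073^2 ≡ 344;  1073^3 ≡ 1043;  1073^5 ≡ 571;  1073^6 ≡ 876;  1073^10 ≡ 1057;  1073^15 ≡ 357;  1073^30 ≡ 656;  1073^41 ≡ 602;  1073^82 ≡ 490;  1073^123 ≡ 771;  1073^205 ≡ 1104;  1073^246 ≡ 1099;  1073^410 ≡ 126;  1073^615 ≡ 1.
Smallest exponent giving 1 is 615.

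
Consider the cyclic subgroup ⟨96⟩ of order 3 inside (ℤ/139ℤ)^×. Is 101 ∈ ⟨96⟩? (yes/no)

no

⟨96⟩ has order 3; its elements mod 139 are {1, 42, 96}.
101 is not in this set.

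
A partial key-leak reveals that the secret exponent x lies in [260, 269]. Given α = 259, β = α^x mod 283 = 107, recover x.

263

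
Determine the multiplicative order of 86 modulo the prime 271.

90

The order of 86 must divide p − 1 = 270 = 2 · 3^3 · 5.
Divisors: 1, 2, 3, 5, 6, 9, 10, 15, 18, 27, 30, 45, 54, 90, 135, 270.
Check each in increasing order: 86^1 ≡ 86;  86^2 ≡ 79;  86^3 ≡ 19;  86^5 ≡ 146;  86^6 ≡ 90;  86^9 ≡ 84;  86^10 ≡ 178;  86^15 ≡ 243;  86^18 ≡ 10;  86^27 ≡ 27;  86^30 ≡ 242;  86^45 ≡ 270;  86^54 ≡ 187;  86^90 ≡ 1.
Smallest exponent giving 1 is 90.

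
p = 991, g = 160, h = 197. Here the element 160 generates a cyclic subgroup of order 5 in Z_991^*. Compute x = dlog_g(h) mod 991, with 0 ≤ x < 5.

3

Successive powers of 160 modulo 991:
  160^0=1  160^1=160  160^2=825  160^3=197
So 160^3 ≡ 197 (mod 991), giving x = 3.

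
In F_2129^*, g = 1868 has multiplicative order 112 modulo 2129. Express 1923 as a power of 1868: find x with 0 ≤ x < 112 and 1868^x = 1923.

73

Baby-step giant-step with m = ceil(sqrt(112)) = 11.
Baby table (1868^j mod 2129 for j=0..10):
  0:1  1:1868  2:2122  3:1827  4:49  5:2114  6:1786  7:105
  8:272  9:1394  10:225
Giant step factor: 1868^(-11) ≡ 2117 (mod 2129).
Scan 1923·2117^i mod 2129 for i = 0, 1, …:
  i=0: 1923   i=1: 343   i=2: 142   i=3: 425
  i=4: 1287   i=5: 1588   i=6: 105
Match at i=6, j=7: x = 6·11 + 7 = 73.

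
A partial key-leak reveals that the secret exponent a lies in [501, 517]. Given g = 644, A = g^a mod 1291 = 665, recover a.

Compute 644^501 mod 1291 = 568, then multiply by 644 repeatedly:
  644^501=568  644^502=439  644^503=1278  644^504=665
Found 665 at exponent 504.

504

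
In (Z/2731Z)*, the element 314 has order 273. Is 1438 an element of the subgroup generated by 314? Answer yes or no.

1438 ∈ ⟨314⟩ iff 1438^273 ≡ 1 (mod 2731), since |⟨314⟩| = 273.
1438^273 mod 2731 = 1989.
Since 1989 ≠ 1, 1438 does not lie in the subgroup.

no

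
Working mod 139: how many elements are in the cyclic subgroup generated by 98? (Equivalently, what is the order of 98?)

The order of 98 must divide p − 1 = 138 = 2 · 3 · 23.
Divisors: 1, 2, 3, 6, 23, 46, 69, 138.
Check each in increasing order: 98^1 ≡ 98;  98^2 ≡ 13;  98^3 ≡ 23;  98^6 ≡ 112;  98^23 ≡ 43;  98^46 ≡ 42;  98^69 ≡ 138;  98^138 ≡ 1.
Smallest exponent giving 1 is 138.

138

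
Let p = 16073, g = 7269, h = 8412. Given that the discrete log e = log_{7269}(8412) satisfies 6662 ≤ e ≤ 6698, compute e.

6662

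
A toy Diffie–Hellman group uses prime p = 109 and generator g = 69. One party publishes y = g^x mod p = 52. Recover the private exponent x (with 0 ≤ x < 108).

Successive powers of 69 modulo 109:
  69^0=1  69^1=69  69^2=74  69^3=92  69^4=26  69^5=50
  69^6=71  69^7=103  69^8=22  69^9=101  69^10=102  69^11=62
  69^12=27  69^13=10  69^14=36  69^15=86  69^16=48  69^17=42
  69^18=64  69^19=56  69^20=49  69^21=2  69^22=29  69^23=39
  69^24=75  69^25=52
So 69^25 ≡ 52 (mod 109), giving x = 25.

25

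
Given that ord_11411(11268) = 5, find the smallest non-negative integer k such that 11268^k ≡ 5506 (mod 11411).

4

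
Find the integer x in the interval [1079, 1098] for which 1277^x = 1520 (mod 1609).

Compute 1277^1079 mod 1609 = 1042, then multiply by 1277 repeatedly:
  1277^1079=1042  1277^1080=1600  1277^1081=1379  1277^1082=737  1277^1083=1493
  1277^1084=1505  1277^1085=739  1277^1086=829  1277^1087=1520
Found 1520 at exponent 1087.

1087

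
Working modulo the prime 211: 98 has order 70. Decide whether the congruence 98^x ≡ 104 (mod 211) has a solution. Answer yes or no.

104 ∈ ⟨98⟩ iff 104^70 ≡ 1 (mod 211), since |⟨98⟩| = 70.
104^70 mod 211 = 1.
Since 1 = 1, 104 lies in the subgroup.

yes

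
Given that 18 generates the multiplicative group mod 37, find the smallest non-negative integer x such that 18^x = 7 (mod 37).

4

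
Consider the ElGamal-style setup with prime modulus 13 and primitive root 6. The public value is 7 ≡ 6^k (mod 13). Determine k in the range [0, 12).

Successive powers of 6 modulo 13:
  6^0=1  6^1=6  6^2=10  6^3=8  6^4=9  6^5=2
  6^6=12  6^7=7
So 6^7 ≡ 7 (mod 13), giving k = 7.

7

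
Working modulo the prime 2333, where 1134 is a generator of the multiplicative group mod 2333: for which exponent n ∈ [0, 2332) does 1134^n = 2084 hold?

Baby-step giant-step with m = ceil(sqrt(2332)) = 49.
Baby table (1134^j mod 2333 for j=0..48):
  0:1  1:1134  2:473  3:2125  4:2094  5:1935  6:1270  7:719
  8:1129  9:1802  10:2093  11:801  12:797  13:927  14:1368  15:2200
  16:823  17:82  18:2001  19:1458  20:1608  21:1399  22:26  23:1488
  24:633  25:1591  26:785  27:1317  28:358  29:30  30:1358  31:192
  32:759  33:2162  34:2058  35:772  36:573  37:1208  38:401  39:2132
  40:700  41:580  42:2147  43:1379  44:676  45:1360  46:127  47:1705
  48:1746
Giant step factor: 1134^(-49) ≡ 536 (mod 2333).
Scan 2084·536^i mod 2333 for i = 0, 1, …:
  i=0: 2084   i=1: 1850   i=2: 75   i=3: 539
  i=4: 1945   i=5: 2002   i=6: 2225   i=7: 437
  i=8: 932   i=9: 290     …   i=16: 1899
  i=17: 676
Match at i=17, j=44: n = 17·49 + 44 = 877.

877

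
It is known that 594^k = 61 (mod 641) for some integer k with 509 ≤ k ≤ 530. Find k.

Compute 594^509 mod 641 = 120, then multiply by 594 repeatedly:
  594^509=120  594^510=129  594^511=347  594^512=357  594^513=528
  594^514=183  594^515=373  594^516=417  594^517=272  594^518=36
  594^519=231  594^520=40  594^521=43  594^522=543  594^523=119
  594^524=176  594^525=61
Found 61 at exponent 525.

525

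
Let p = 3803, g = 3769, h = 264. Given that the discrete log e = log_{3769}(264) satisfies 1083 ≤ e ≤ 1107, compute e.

Compute 3769^1083 mod 3803 = 2608, then multiply by 3769 repeatedly:
  3769^1083=2608  3769^1084=2600  3769^1085=2872  3769^1086=1230  3769^1087=13
  3769^1088=3361  3769^1089=3619  3769^1090=2453  3769^1091=264
Found 264 at exponent 1091.

1091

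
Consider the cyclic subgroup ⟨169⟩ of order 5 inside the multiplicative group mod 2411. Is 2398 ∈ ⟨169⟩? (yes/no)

yes

⟨169⟩ has order 5; its elements mod 2411 are {1, 169, 214, 2040, 2398}.
2398 is in this set.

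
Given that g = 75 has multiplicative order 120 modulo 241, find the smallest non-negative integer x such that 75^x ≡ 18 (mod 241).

Baby-step giant-step with m = ceil(sqrt(120)) = 11.
Baby table (75^j mod 241 for j=0..10):
  0:1  1:75  2:82  3:125  4:217  5:128  6:201  7:133
  8:94  9:61  10:237
Giant step factor: 75^(-11) ≡ 49 (mod 241).
Scan 18·49^i mod 241 for i = 0, 1, …:
  i=0: 18   i=1: 159   i=2: 79   i=3: 15
  i=4: 12   i=5: 106   i=6: 133
Match at i=6, j=7: x = 6·11 + 7 = 73.

73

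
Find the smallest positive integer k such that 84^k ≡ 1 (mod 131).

The order of 84 must divide p − 1 = 130 = 2 · 5 · 13.
Divisors: 1, 2, 5, 10, 13, 26, 65, 130.
Check each in increasing order: 84^1 ≡ 84;  84^2 ≡ 113;  84^5 ≡ 99;  84^10 ≡ 107;  84^13 ≡ 1.
Smallest exponent giving 1 is 13.

13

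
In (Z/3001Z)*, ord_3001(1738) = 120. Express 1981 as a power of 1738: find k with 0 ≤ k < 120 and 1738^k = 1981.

82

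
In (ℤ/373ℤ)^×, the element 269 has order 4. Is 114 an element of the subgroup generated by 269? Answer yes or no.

114 ∈ ⟨269⟩ iff 114^4 ≡ 1 (mod 373), since |⟨269⟩| = 4.
114^4 mod 373 = 124.
Since 124 ≠ 1, 114 does not lie in the subgroup.

no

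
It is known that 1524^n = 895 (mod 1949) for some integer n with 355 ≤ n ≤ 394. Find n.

379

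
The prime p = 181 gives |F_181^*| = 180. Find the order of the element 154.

30

The order of 154 must divide p − 1 = 180 = 2^2 · 3^2 · 5.
Divisors: 1, 2, 3, 4, 5, 6, 9, 10, 12, 15, 18, 20, 30, 36, 45, 60, 90, 180.
Check each in increasing order: 154^1 ≡ 154;  154^2 ≡ 5;  154^3 ≡ 46;  154^4 ≡ 25;  154^5 ≡ 49;  154^6 ≡ 125;  154^9 ≡ 139;  154^10 ≡ 48;  154^12 ≡ 59;  154^15 ≡ 180;  154^18 ≡ 135;  154^20 ≡ 132;  154^30 ≡ 1.
Smallest exponent giving 1 is 30.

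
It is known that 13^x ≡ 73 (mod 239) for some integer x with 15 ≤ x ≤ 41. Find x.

Compute 13^15 mod 239 = 185, then multiply by 13 repeatedly:
  13^15=185  13^16=15  13^17=195  13^18=145  13^19=212
  13^20=127  13^21=217  13^22=192  13^23=106  13^24=183
  13^25=228  13^26=96  13^27=53  13^28=211  13^29=114
  13^30=48  13^31=146  13^32=225  13^33=57  13^34=24
  13^35=73
Found 73 at exponent 35.

35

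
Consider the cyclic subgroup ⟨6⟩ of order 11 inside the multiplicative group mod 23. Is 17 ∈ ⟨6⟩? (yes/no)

17 ∈ ⟨6⟩ iff 17^11 ≡ 1 (mod 23), since |⟨6⟩| = 11.
17^11 mod 23 = 22.
Since 22 ≠ 1, 17 does not lie in the subgroup.

no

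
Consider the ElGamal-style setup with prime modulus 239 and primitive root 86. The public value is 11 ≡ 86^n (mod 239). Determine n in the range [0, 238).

50

Baby-step giant-step with m = ceil(sqrt(238)) = 16.
Baby table (86^j mod 239 for j=0..15):
  0:1  1:86  2:226  3:77  4:169  5:194  6:193  7:107
  8:120  9:43  10:113  11:158  12:204  13:97  14:216  15:173
Giant step factor: 86^(-16) ≡ 4 (mod 239).
Scan 11·4^i mod 239 for i = 0, 1, …:
  i=0: 11   i=1: 44   i=2: 176   i=3: 226
Match at i=3, j=2: n = 3·16 + 2 = 50.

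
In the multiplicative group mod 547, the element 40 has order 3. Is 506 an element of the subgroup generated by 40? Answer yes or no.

yes

506 ∈ ⟨40⟩ iff 506^3 ≡ 1 (mod 547), since |⟨40⟩| = 3.
506^3 mod 547 = 1.
Since 1 = 1, 506 lies in the subgroup.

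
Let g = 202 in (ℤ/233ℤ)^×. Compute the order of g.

116

The order of 202 must divide p − 1 = 232 = 2^3 · 29.
Divisors: 1, 2, 4, 8, 29, 58, 116, 232.
Check each in increasing order: 202^1 ≡ 202;  202^2 ≡ 29;  202^4 ≡ 142;  202^8 ≡ 126;  202^29 ≡ 144;  202^58 ≡ 232;  202^116 ≡ 1.
Smallest exponent giving 1 is 116.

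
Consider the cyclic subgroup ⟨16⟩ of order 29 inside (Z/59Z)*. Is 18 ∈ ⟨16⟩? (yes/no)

18 ∈ ⟨16⟩ iff 18^29 ≡ 1 (mod 59), since |⟨16⟩| = 29.
18^29 mod 59 = 58.
Since 58 ≠ 1, 18 does not lie in the subgroup.

no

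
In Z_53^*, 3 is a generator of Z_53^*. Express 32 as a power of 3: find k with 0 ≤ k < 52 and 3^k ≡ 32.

Baby-step giant-step with m = ceil(sqrt(52)) = 8.
Baby table (3^j mod 53 for j=0..7):
  0:1  1:3  2:9  3:27  4:28  5:31  6:40  7:14
Giant step factor: 3^(-8) ≡ 24 (mod 53).
Scan 32·24^i mod 53 for i = 0, 1, …:
  i=0: 32   i=1: 26   i=2: 41   i=3: 30
  i=4: 31
Match at i=4, j=5: k = 4·8 + 5 = 37.

37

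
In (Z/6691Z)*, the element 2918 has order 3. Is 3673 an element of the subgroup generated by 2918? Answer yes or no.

no

3673 ∈ ⟨2918⟩ iff 3673^3 ≡ 1 (mod 6691), since |⟨2918⟩| = 3.
3673^3 mod 6691 = 1181.
Since 1181 ≠ 1, 3673 does not lie in the subgroup.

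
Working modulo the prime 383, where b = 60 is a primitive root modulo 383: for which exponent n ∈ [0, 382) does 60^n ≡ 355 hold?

23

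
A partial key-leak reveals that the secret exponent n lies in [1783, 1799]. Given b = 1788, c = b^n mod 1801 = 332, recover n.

1797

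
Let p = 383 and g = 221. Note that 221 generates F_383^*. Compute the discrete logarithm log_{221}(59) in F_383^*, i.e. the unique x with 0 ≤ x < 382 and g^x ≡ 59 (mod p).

Baby-step giant-step with m = ceil(sqrt(382)) = 20.
Baby table (221^j mod 383 for j=0..19):
  0:1  1:221  2:200  3:155  4:168  5:360  6:279  7:379
  8:265  9:349  10:146  11:94  12:92  13:33  14:16  15:89
  16:136  17:182  18:7  19:15
Giant step factor: 221^(-20) ≡ 206 (mod 383).
Scan 59·206^i mod 383 for i = 0, 1, …:
  i=0: 59   i=1: 281   i=2: 53   i=3: 194
  i=4: 132   i=5: 382   i=6: 177   i=7: 77
  i=8: 159   i=9: 199     …   i=13: 231
  i=14: 94
Match at i=14, j=11: x = 14·20 + 11 = 291.

291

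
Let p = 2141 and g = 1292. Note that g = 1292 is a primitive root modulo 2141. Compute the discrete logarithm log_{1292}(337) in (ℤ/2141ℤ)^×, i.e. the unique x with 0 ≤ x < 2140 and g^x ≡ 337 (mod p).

Baby-step giant-step with m = ceil(sqrt(2140)) = 47.
Baby table (1292^j mod 2141 for j=0..46):
  0:1  1:1292  2:1425  3:1981  4:957  5:1087  6:2049  7:1032
  8:1642  9:1874  10:1878  11:623  12:2041  13:1401  14:947  15:1013
  16:645  17:491  18:636  19:1709  20:657  21:1008  22:608  23:1930
  24:1436  25:1206  26:1645  27:1468  28:1871  29:143  30:630  31:380
  32:671  33:1968  34:1289  35:1831  36:1988  37:1437  38:357  39:929
  40:1308  41:687  42:1230  43:538  44:1412  45:172  46:1701
Giant step factor: 1292^(-47) ≡ 866 (mod 2141).
Scan 337·866^i mod 2141 for i = 0, 1, …:
  i=0: 337   i=1: 666   i=2: 827   i=3: 1088
  i=4: 168   i=5: 2041
Match at i=5, j=12: x = 5·47 + 12 = 247.

247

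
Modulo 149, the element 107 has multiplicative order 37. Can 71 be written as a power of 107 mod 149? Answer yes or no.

no

71 ∈ ⟨107⟩ iff 71^37 ≡ 1 (mod 149), since |⟨107⟩| = 37.
71^37 mod 149 = 44.
Since 44 ≠ 1, 71 does not lie in the subgroup.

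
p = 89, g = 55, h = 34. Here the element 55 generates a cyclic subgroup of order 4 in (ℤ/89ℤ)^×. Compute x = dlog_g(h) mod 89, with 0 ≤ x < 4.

Successive powers of 55 modulo 89:
  55^0=1  55^1=55  55^2=88  55^3=34
So 55^3 ≡ 34 (mod 89), giving x = 3.

3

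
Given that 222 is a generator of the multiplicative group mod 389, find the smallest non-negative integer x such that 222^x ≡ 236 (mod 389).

120

Baby-step giant-step with m = ceil(sqrt(388)) = 20.
Baby table (222^j mod 389 for j=0..19):
  0:1  1:222  2:270  3:34  4:157  5:233  6:378  7:281
  8:142  9:15  10:218  11:160  12:121  13:21  14:383  15:224
  16:325  17:185  18:225  19:158
Giant step factor: 222^(-20) ≡ 112 (mod 389).
Scan 236·112^i mod 389 for i = 0, 1, …:
  i=0: 236   i=1: 369   i=2: 94   i=3: 25
  i=4: 77   i=5: 66   i=6: 1
Match at i=6, j=0: x = 6·20 + 0 = 120.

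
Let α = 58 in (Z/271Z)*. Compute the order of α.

270

The order of 58 must divide p − 1 = 270 = 2 · 3^3 · 5.
Divisors: 1, 2, 3, 5, 6, 9, 10, 15, 18, 27, 30, 45, 54, 90, 135, 270.
Check each in increasing order: 58^1 ≡ 58;  58^2 ≡ 112;  58^3 ≡ 263;  58^5 ≡ 188;  58^6 ≡ 64;  58^9 ≡ 30;  58^10 ≡ 114;  58^15 ≡ 23;  58^18 ≡ 87;  58^27 ≡ 171;  58^30 ≡ 258;  58^45 ≡ 243;  58^54 ≡ 244;  58^90 ≡ 242;  58^135 ≡ 270;  58^270 ≡ 1.
Smallest exponent giving 1 is 270.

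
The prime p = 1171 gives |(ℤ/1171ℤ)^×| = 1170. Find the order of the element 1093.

The order of 1093 must divide p − 1 = 1170 = 2 · 3^2 · 5 · 13.
Divisors: 1, 2, 3, 5, 6, 9, 10, 13, 15, 18, 26, 30, 39, 45, 65, 78, 90, 117, 130, 195, 234, 390, 585, 1170.
Check each in increasing order: 1093^1 ≡ 1093;  1093^2 ≡ 229;  1093^3 ≡ 874;  1093^5 ≡ 1076;  1093^6 ≡ 384;  1093^9 ≡ 710;  1093^10 ≡ 828;  1093^13 ≡ 1165;  1093^15 ≡ 968;  1093^18 ≡ 570;  1093^26 ≡ 36;  1093^30 ≡ 224;  1093^39 ≡ 955;  1093^45 ≡ 197;  1093^65 ≡ 421;  1093^78 ≡ 987;  1093^90 ≡ 166;  1093^117 ≡ 1101;  1093^130 ≡ 420;  1093^195 ≡ 1170;  1093^234 ≡ 216;  1093^390 ≡ 1.
Smallest exponent giving 1 is 390.

390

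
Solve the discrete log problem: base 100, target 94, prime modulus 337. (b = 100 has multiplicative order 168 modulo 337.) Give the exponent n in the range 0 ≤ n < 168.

29

Baby-step giant-step with m = ceil(sqrt(168)) = 13.
Baby table (100^j mod 337 for j=0..12):
  0:1  1:100  2:227  3:121  4:305  5:170  6:150  7:172
  8:13  9:289  10:255  11:225  12:258
Giant step factor: 100^(-13) ≡ 242 (mod 337).
Scan 94·242^i mod 337 for i = 0, 1, …:
  i=0: 94   i=1: 169   i=2: 121
Match at i=2, j=3: n = 2·13 + 3 = 29.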